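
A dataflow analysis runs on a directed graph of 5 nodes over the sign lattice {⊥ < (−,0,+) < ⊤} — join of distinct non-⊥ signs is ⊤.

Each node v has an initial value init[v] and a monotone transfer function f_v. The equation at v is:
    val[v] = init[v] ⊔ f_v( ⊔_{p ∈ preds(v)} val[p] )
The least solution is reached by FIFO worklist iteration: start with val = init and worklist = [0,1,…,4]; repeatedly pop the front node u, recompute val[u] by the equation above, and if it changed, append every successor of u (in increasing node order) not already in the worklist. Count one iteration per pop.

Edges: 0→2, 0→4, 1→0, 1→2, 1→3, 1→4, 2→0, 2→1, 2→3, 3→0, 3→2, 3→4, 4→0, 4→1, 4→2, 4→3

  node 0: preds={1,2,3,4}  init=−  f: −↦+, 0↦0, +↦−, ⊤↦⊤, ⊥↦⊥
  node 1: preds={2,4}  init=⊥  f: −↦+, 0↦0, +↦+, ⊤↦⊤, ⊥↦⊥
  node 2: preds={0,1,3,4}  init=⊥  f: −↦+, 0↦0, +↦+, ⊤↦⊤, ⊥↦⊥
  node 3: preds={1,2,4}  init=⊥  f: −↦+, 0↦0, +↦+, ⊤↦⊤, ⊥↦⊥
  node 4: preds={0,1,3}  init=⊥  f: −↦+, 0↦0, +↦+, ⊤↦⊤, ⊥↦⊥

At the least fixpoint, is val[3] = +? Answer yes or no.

no

Worklist (13 pops):
  #1 pop 0: in=⊥ → − (no change)
  #2 pop 1: in=⊥ → ⊥ (no change)
  #3 pop 2: in=− → + (was ⊥); enqueue [0,1]
  #4 pop 3: in=+ → + (was ⊥); enqueue [2]
  #5 pop 4: in=⊤ → ⊤ (was ⊥); enqueue [3]
  #6 pop 0: in=⊤ → ⊤ (was −); enqueue [4]
  #7 pop 1: in=⊤ → ⊤ (was ⊥); enqueue [0]
  #8 pop 2: in=⊤ → ⊤ (was +); enqueue [1]
  #9 pop 3: in=⊤ → ⊤ (was +); enqueue [2]
  #10 pop 4: in=⊤ → ⊤ (no change)
  #11 pop 0: in=⊤ → ⊤ (no change)
  #12 pop 1: in=⊤ → ⊤ (no change)
  #13 pop 2: in=⊤ → ⊤ (no change)

Fixpoint:
  val[0] = ⊤
  val[1] = ⊤
  val[2] = ⊤
  val[3] = ⊤
  val[4] = ⊤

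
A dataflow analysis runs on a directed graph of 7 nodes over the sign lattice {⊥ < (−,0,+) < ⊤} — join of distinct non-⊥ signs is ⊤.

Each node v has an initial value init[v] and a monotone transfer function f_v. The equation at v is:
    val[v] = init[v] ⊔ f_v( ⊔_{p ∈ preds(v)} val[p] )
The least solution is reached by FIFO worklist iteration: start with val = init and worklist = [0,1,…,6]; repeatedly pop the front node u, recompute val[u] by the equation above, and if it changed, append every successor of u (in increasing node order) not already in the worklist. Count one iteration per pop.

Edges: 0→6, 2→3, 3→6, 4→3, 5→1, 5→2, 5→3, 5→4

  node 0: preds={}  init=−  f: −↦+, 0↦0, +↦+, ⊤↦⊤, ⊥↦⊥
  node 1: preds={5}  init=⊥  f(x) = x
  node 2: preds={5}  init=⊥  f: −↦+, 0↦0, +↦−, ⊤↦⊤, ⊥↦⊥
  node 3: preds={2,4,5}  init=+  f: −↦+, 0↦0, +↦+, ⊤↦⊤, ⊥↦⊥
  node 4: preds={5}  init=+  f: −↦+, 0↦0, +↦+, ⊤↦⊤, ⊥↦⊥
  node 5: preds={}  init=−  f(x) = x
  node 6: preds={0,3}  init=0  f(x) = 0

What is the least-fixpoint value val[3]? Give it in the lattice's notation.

⊤

Iteration log — 7 steps:
  step 1. node 0  ⊔preds=⊥  new=−  stable
  step 2. node 1  ⊔preds=−  new=−  old=⊥  +wl: 
  step 3. node 2  ⊔preds=−  new=+  old=⊥  +wl: 
  step 4. node 3  ⊔preds=⊤  new=⊤  old=+  +wl: 
  step 5. node 4  ⊔preds=−  new=+  stable
  step 6. node 5  ⊔preds=⊥  new=−  stable
  step 7. node 6  ⊔preds=⊤  new=0  stable

Least fixpoint reached:
  node 0: −
  node 1: −
  node 2: +
  node 3: ⊤
  node 4: +
  node 5: −
  node 6: 0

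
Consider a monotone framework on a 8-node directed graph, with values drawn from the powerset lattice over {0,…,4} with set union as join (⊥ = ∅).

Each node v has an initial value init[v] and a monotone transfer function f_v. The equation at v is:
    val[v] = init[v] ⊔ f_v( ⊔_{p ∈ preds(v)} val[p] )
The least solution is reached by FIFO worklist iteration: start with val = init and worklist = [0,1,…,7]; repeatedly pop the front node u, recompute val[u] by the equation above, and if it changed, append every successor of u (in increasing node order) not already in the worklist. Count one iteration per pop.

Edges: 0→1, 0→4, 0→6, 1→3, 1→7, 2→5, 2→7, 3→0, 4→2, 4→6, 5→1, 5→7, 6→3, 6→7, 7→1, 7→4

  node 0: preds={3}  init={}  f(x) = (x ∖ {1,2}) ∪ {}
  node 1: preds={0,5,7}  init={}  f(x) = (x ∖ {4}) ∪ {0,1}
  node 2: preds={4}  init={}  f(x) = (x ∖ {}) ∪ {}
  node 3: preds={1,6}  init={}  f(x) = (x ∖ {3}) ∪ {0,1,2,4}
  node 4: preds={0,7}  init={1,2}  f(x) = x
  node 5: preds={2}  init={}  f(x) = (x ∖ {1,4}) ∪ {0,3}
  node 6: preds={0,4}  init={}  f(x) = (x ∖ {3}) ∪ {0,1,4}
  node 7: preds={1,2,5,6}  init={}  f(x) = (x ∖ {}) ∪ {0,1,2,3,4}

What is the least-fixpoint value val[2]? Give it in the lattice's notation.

{0,1,2,3,4}

Trace (17 dequeues):
  [1] u=0 | in {} | out {} | ==
  [2] u=1 | in {} | out {0,1} | prev {} | push {}
  [3] u=2 | in {1,2} | out {1,2} | prev {} | push {}
  [4] u=3 | in {0,1} | out {0,1,2,4} | prev {} | push {0}
  [5] u=4 | in {} | out {1,2} | ==
  [6] u=5 | in {1,2} | out {0,2,3} | prev {} | push {1}
  [7] u=6 | in {1,2} | out {0,1,2,4} | prev {} | push {3}
  [8] u=7 | in {0,1,2,3,4} | out {0,1,2,3,4} | prev {} | push {4}
  [9] u=0 | in {0,1,2,4} | out {0,4} | prev {} | push {6}
  [10] u=1 | in {0,1,2,3,4} | out {0,1,2,3} | prev {0,1} | push {7}
  [11] u=3 | in {0,1,2,3,4} | out {0,1,2,4} | ==
  [12] u=4 | in {0,1,2,3,4} | out {0,1,2,3,4} | prev {1,2} | push {2}
  [13] u=6 | in {0,1,2,3,4} | out {0,1,2,4} | ==
  [14] u=7 | in {0,1,2,3,4} | out {0,1,2,3,4} | ==
  [15] u=2 | in {0,1,2,3,4} | out {0,1,2,3,4} | prev {1,2} | push {5,7}
  [16] u=5 | in {0,1,2,3,4} | out {0,2,3} | ==
  [17] u=7 | in {0,1,2,3,4} | out {0,1,2,3,4} | ==

Converged values:
  [0] {0,4}
  [1] {0,1,2,3}
  [2] {0,1,2,3,4}
  [3] {0,1,2,4}
  [4] {0,1,2,3,4}
  [5] {0,2,3}
  [6] {0,1,2,4}
  [7] {0,1,2,3,4}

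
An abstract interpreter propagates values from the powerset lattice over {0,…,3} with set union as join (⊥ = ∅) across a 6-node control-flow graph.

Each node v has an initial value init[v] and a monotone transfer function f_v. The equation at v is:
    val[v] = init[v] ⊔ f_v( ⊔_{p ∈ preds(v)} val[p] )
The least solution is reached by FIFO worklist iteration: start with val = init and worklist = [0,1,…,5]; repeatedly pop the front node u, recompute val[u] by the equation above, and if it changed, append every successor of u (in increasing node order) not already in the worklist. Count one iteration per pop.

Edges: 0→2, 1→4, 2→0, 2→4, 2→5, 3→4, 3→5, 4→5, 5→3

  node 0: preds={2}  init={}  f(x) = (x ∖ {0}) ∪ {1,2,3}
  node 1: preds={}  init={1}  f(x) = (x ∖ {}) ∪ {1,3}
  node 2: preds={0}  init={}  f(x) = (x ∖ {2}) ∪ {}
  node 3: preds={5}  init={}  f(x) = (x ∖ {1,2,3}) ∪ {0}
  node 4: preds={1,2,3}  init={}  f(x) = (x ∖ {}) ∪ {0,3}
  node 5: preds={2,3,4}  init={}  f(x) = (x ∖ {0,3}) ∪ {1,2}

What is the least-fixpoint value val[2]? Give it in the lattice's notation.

Worklist (8 pops):
  #1 pop 0: in={} → {1,2,3} (was {}); enqueue []
  #2 pop 1: in={} → {1,3} (was {1}); enqueue []
  #3 pop 2: in={1,2,3} → {1,3} (was {}); enqueue [0]
  #4 pop 3: in={} → {0} (was {}); enqueue []
  #5 pop 4: in={0,1,3} → {0,1,3} (was {}); enqueue []
  #6 pop 5: in={0,1,3} → {1,2} (was {}); enqueue [3]
  #7 pop 0: in={1,3} → {1,2,3} (no change)
  #8 pop 3: in={1,2} → {0} (no change)

Fixpoint:
  val[0] = {1,2,3}
  val[1] = {1,3}
  val[2] = {1,3}
  val[3] = {0}
  val[4] = {0,1,3}
  val[5] = {1,2}

{1,3}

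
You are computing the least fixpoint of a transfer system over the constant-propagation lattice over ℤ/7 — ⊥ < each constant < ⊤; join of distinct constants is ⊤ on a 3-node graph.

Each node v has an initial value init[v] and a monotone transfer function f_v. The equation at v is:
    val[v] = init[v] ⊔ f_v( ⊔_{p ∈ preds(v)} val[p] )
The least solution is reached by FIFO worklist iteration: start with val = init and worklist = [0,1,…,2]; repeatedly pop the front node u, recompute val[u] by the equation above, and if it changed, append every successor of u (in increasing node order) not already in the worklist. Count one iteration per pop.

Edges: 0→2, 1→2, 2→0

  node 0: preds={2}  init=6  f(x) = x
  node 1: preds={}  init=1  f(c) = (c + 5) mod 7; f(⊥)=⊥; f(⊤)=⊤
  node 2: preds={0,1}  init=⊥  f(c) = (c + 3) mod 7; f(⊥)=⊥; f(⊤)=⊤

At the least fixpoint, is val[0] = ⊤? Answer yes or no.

Worklist (5 pops):
  #1 pop 0: in=⊥ → 6 (no change)
  #2 pop 1: in=⊥ → 1 (no change)
  #3 pop 2: in=⊤ → ⊤ (was ⊥); enqueue [0]
  #4 pop 0: in=⊤ → ⊤ (was 6); enqueue [2]
  #5 pop 2: in=⊤ → ⊤ (no change)

Fixpoint:
  val[0] = ⊤
  val[1] = 1
  val[2] = ⊤

yes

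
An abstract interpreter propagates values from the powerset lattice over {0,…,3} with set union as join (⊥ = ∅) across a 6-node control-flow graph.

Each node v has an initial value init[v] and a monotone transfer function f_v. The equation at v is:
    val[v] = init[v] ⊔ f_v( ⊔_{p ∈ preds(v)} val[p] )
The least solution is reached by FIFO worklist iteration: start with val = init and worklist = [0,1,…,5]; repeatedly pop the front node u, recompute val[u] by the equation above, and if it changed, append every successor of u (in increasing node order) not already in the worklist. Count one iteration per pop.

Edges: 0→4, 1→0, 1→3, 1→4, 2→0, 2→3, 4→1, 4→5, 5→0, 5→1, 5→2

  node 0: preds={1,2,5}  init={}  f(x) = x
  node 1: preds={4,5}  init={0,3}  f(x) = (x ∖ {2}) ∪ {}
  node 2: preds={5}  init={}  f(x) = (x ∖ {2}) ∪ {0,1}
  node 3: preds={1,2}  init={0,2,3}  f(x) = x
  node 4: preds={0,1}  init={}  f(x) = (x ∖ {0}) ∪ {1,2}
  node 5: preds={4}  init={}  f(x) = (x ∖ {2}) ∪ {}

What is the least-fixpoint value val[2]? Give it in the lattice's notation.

{0,1,3}

Trace (12 dequeues):
  [1] u=0 | in {0,3} | out {0,3} | prev {} | push {}
  [2] u=1 | in {} | out {0,3} | ==
  [3] u=2 | in {} | out {0,1} | prev {} | push {0}
  [4] u=3 | in {0,1,3} | out {0,1,2,3} | prev {0,2,3} | push {}
  [5] u=4 | in {0,3} | out {1,2,3} | prev {} | push {1}
  [6] u=5 | in {1,2,3} | out {1,3} | prev {} | push {2}
  [7] u=0 | in {0,1,3} | out {0,1,3} | prev {0,3} | push {4}
  [8] u=1 | in {1,2,3} | out {0,1,3} | prev {0,3} | push {0,3}
  [9] u=2 | in {1,3} | out {0,1,3} | prev {0,1} | push {}
  [10] u=4 | in {0,1,3} | out {1,2,3} | ==
  [11] u=0 | in {0,1,3} | out {0,1,3} | ==
  [12] u=3 | in {0,1,3} | out {0,1,2,3} | ==

Converged values:
  [0] {0,1,3}
  [1] {0,1,3}
  [2] {0,1,3}
  [3] {0,1,2,3}
  [4] {1,2,3}
  [5] {1,3}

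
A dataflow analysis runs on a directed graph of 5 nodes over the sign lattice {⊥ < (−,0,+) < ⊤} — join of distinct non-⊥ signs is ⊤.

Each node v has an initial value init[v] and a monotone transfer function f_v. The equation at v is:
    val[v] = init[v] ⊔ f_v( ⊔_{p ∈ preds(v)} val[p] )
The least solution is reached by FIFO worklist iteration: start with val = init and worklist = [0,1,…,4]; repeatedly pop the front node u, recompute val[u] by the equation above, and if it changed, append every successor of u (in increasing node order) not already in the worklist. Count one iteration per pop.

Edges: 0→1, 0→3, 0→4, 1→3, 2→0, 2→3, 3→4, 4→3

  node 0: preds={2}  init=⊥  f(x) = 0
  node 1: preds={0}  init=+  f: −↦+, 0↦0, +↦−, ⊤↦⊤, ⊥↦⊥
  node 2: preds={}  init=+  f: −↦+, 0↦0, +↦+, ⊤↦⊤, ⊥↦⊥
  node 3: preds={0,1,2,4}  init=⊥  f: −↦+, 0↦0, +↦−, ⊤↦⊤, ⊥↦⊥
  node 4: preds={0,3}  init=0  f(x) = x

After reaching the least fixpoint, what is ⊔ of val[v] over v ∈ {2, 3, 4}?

⊤

Iteration log — 6 steps:
  step 1. node 0  ⊔preds=+  new=0  old=⊥  +wl: 
  step 2. node 1  ⊔preds=0  new=⊤  old=+  +wl: 
  step 3. node 2  ⊔preds=⊥  new=+  stable
  step 4. node 3  ⊔preds=⊤  new=⊤  old=⊥  +wl: 
  step 5. node 4  ⊔preds=⊤  new=⊤  old=0  +wl: 3
  step 6. node 3  ⊔preds=⊤  new=⊤  stable

Least fixpoint reached:
  node 0: 0
  node 1: ⊤
  node 2: +
  node 3: ⊤
  node 4: ⊤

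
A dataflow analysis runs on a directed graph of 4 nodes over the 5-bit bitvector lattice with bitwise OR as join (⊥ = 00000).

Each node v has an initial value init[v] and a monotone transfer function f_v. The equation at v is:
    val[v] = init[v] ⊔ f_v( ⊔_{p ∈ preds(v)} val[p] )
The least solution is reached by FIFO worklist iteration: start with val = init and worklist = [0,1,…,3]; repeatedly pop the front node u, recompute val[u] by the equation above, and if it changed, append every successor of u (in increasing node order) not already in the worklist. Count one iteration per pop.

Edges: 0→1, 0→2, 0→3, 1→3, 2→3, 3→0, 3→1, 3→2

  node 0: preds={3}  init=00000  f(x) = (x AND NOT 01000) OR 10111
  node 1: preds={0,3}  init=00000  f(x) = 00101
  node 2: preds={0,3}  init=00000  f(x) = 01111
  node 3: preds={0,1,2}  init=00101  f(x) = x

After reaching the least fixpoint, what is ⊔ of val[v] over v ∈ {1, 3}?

11111

Trace (7 dequeues):
  [1] u=0 | in 00101 | out 10111 | prev 00000 | push {}
  [2] u=1 | in 10111 | out 00101 | prev 00000 | push {}
  [3] u=2 | in 10111 | out 01111 | prev 00000 | push {}
  [4] u=3 | in 11111 | out 11111 | prev 00101 | push {0,1,2}
  [5] u=0 | in 11111 | out 10111 | ==
  [6] u=1 | in 11111 | out 00101 | ==
  [7] u=2 | in 11111 | out 01111 | ==

Converged values:
  [0] 10111
  [1] 00101
  [2] 01111
  [3] 11111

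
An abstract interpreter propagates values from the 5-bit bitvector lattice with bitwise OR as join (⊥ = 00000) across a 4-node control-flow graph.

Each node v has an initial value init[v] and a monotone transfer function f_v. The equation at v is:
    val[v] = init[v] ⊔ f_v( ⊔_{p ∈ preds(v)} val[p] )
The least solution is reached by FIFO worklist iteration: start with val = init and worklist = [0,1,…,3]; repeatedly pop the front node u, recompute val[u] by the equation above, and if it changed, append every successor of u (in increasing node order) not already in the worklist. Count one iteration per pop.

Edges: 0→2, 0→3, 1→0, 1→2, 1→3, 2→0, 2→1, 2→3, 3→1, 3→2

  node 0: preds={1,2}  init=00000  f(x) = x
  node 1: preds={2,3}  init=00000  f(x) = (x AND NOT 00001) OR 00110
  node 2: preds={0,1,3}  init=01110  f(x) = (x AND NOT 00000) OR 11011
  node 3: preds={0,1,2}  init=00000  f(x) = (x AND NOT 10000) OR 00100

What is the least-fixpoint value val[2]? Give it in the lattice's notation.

Worklist (9 pops):
  #1 pop 0: in=01110 → 01110 (was 00000); enqueue []
  #2 pop 1: in=01110 → 01110 (was 00000); enqueue [0]
  #3 pop 2: in=01110 → 11111 (was 01110); enqueue [1]
  #4 pop 3: in=11111 → 01111 (was 00000); enqueue [2]
  #5 pop 0: in=11111 → 11111 (was 01110); enqueue [3]
  #6 pop 1: in=11111 → 11110 (was 01110); enqueue [0]
  #7 pop 2: in=11111 → 11111 (no change)
  #8 pop 3: in=11111 → 01111 (no change)
  #9 pop 0: in=11111 → 11111 (no change)

Fixpoint:
  val[0] = 11111
  val[1] = 11110
  val[2] = 11111
  val[3] = 01111

11111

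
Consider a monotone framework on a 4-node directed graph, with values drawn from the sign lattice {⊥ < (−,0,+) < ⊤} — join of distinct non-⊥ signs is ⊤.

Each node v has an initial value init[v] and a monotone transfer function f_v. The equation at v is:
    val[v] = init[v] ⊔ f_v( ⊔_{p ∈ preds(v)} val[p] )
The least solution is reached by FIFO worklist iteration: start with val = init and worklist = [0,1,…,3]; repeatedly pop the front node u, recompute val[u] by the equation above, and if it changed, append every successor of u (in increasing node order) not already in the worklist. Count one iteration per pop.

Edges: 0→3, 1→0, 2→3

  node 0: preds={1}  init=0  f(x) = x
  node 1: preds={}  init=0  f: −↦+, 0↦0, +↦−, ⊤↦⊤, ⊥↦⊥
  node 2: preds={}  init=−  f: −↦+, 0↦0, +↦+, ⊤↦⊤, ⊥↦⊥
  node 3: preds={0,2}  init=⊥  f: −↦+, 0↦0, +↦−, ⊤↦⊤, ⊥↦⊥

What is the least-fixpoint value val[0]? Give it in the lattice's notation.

0

Trace (4 dequeues):
  [1] u=0 | in 0 | out 0 | ==
  [2] u=1 | in ⊥ | out 0 | ==
  [3] u=2 | in ⊥ | out − | ==
  [4] u=3 | in ⊤ | out ⊤ | prev ⊥ | push {}

Converged values:
  [0] 0
  [1] 0
  [2] −
  [3] ⊤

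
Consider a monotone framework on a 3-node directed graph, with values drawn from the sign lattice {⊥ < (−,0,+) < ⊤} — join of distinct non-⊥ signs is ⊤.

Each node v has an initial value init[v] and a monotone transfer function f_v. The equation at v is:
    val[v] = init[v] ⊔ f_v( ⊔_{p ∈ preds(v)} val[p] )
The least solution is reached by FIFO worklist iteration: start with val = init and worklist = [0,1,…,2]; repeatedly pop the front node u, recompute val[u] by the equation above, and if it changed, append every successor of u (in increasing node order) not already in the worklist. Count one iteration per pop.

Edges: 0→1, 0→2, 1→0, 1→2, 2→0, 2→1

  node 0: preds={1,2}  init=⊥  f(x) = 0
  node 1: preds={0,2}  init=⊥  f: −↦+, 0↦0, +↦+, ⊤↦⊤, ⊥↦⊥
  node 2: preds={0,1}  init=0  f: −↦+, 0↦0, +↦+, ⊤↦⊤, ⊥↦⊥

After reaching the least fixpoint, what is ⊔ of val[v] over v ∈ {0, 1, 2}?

0

Trace (4 dequeues):
  [1] u=0 | in 0 | out 0 | prev ⊥ | push {}
  [2] u=1 | in 0 | out 0 | prev ⊥ | push {0}
  [3] u=2 | in 0 | out 0 | ==
  [4] u=0 | in 0 | out 0 | ==

Converged values:
  [0] 0
  [1] 0
  [2] 0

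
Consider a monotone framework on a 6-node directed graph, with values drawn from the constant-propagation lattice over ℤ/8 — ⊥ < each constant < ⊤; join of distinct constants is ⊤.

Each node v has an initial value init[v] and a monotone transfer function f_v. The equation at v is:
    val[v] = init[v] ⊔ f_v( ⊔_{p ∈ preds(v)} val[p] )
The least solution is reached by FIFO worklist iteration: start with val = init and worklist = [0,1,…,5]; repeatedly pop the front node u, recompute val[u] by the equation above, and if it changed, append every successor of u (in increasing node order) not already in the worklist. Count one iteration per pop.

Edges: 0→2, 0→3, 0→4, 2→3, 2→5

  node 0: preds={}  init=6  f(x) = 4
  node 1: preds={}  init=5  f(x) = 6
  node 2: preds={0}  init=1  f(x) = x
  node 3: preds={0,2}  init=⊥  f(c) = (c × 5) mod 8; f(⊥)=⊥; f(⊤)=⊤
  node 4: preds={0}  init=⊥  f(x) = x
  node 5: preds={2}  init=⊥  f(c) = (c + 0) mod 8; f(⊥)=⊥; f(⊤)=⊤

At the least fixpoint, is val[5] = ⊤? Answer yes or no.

yes

Iteration log — 6 steps:
  step 1. node 0  ⊔preds=⊥  new=⊤  old=6  +wl: 
  step 2. node 1  ⊔preds=⊥  new=⊤  old=5  +wl: 
  step 3. node 2  ⊔preds=⊤  new=⊤  old=1  +wl: 
  step 4. node 3  ⊔preds=⊤  new=⊤  old=⊥  +wl: 
  step 5. node 4  ⊔preds=⊤  new=⊤  old=⊥  +wl: 
  step 6. node 5  ⊔preds=⊤  new=⊤  old=⊥  +wl: 

Least fixpoint reached:
  node 0: ⊤
  node 1: ⊤
  node 2: ⊤
  node 3: ⊤
  node 4: ⊤
  node 5: ⊤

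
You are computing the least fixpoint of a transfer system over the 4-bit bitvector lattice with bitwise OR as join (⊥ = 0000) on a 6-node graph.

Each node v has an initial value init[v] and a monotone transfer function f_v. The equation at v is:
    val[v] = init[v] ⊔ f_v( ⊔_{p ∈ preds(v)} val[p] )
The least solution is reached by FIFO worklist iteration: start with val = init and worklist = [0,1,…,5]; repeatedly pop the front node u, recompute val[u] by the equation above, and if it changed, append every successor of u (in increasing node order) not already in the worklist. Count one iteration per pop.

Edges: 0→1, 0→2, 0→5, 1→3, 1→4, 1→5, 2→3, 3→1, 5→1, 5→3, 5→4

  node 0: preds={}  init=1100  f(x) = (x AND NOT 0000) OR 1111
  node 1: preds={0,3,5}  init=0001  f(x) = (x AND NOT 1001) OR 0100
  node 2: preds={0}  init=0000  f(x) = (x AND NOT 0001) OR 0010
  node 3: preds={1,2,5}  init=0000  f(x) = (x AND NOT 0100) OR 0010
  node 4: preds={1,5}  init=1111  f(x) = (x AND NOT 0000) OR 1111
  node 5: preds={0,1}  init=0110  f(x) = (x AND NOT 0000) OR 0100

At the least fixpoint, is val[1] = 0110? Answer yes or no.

no

Iteration log — 9 steps:
  step 1. node 0  ⊔preds=0000  new=1111  old=1100  +wl: 
  step 2. node 1  ⊔preds=1111  new=0111  old=0001  +wl: 
  step 3. node 2  ⊔preds=1111  new=1110  old=0000  +wl: 
  step 4. node 3  ⊔preds=1111  new=1011  old=0000  +wl: 1
  step 5. node 4  ⊔preds=0111  new=1111  stable
  step 6. node 5  ⊔preds=1111  new=1111  old=0110  +wl: 3,4
  step 7. node 1  ⊔preds=1111  new=0111  stable
  step 8. node 3  ⊔preds=1111  new=1011  stable
  step 9. node 4  ⊔preds=1111  new=1111  stable

Least fixpoint reached:
  node 0: 1111
  node 1: 0111
  node 2: 1110
  node 3: 1011
  node 4: 1111
  node 5: 1111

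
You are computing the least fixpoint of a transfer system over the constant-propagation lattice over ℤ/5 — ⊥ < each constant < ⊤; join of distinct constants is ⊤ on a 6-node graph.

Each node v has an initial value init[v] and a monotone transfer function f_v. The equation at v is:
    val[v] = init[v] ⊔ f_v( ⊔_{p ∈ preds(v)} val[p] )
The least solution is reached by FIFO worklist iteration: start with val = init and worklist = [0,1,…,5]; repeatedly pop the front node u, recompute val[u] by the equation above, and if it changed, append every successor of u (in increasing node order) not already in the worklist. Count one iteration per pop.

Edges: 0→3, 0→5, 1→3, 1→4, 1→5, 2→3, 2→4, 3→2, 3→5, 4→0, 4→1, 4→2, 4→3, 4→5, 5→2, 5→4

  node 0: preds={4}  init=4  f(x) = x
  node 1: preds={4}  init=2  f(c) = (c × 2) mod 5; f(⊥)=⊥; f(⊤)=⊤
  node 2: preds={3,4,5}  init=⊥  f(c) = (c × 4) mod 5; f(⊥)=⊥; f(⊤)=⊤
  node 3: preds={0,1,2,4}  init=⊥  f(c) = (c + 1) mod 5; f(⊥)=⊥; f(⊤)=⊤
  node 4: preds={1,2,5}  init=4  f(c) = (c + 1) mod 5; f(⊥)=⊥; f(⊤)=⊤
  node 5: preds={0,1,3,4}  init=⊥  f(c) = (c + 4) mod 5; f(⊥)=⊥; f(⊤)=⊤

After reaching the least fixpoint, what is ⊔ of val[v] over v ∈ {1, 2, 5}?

Iteration log — 12 steps:
  step 1. node 0  ⊔preds=4  new=4  stable
  step 2. node 1  ⊔preds=4  new=⊤  old=2  +wl: 
  step 3. node 2  ⊔preds=4  new=1  old=⊥  +wl: 
  step 4. node 3  ⊔preds=⊤  new=⊤  old=⊥  +wl: 2
  step 5. node 4  ⊔preds=⊤  new=⊤  old=4  +wl: 0,1,3
  step 6. node 5  ⊔preds=⊤  new=⊤  old=⊥  +wl: 4
  step 7. node 2  ⊔preds=⊤  new=⊤  old=1  +wl: 
  step 8. node 0  ⊔preds=⊤  new=⊤  old=4  +wl: 5
  step 9. node 1  ⊔preds=⊤  new=⊤  stable
  step 10. node 3  ⊔preds=⊤  new=⊤  stable
  step 11. node 4  ⊔preds=⊤  new=⊤  stable
  step 12. node 5  ⊔preds=⊤  new=⊤  stable

Least fixpoint reached:
  node 0: ⊤
  node 1: ⊤
  node 2: ⊤
  node 3: ⊤
  node 4: ⊤
  node 5: ⊤

⊤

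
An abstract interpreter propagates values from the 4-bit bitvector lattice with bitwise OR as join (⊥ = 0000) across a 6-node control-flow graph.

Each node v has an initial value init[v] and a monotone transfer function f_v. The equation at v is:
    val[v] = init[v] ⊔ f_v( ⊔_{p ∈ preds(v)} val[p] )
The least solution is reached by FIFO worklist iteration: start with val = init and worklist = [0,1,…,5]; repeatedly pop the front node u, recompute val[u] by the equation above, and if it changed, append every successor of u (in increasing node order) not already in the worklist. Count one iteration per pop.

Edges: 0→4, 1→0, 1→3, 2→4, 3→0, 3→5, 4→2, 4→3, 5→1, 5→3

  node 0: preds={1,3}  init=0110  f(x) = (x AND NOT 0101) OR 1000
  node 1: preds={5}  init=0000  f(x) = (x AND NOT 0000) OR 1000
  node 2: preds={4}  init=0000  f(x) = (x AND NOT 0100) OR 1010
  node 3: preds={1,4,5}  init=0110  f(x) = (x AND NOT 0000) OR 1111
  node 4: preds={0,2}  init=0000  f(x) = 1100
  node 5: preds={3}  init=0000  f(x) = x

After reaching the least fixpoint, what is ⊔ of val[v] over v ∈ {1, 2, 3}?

1111

Trace (12 dequeues):
  [1] u=0 | in 0110 | out 1110 | prev 0110 | push {}
  [2] u=1 | in 0000 | out 1000 | prev 0000 | push {0}
  [3] u=2 | in 0000 | out 1010 | prev 0000 | push {}
  [4] u=3 | in 1000 | out 1111 | prev 0110 | push {}
  [5] u=4 | in 1110 | out 1100 | prev 0000 | push {2,3}
  [6] u=5 | in 1111 | out 1111 | prev 0000 | push {1}
  [7] u=0 | in 1111 | out 1110 | ==
  [8] u=2 | in 1100 | out 1010 | ==
  [9] u=3 | in 1111 | out 1111 | ==
  [10] u=1 | in 1111 | out 1111 | prev 1000 | push {0,3}
  [11] u=0 | in 1111 | out 1110 | ==
  [12] u=3 | in 1111 | out 1111 | ==

Converged values:
  [0] 1110
  [1] 1111
  [2] 1010
  [3] 1111
  [4] 1100
  [5] 1111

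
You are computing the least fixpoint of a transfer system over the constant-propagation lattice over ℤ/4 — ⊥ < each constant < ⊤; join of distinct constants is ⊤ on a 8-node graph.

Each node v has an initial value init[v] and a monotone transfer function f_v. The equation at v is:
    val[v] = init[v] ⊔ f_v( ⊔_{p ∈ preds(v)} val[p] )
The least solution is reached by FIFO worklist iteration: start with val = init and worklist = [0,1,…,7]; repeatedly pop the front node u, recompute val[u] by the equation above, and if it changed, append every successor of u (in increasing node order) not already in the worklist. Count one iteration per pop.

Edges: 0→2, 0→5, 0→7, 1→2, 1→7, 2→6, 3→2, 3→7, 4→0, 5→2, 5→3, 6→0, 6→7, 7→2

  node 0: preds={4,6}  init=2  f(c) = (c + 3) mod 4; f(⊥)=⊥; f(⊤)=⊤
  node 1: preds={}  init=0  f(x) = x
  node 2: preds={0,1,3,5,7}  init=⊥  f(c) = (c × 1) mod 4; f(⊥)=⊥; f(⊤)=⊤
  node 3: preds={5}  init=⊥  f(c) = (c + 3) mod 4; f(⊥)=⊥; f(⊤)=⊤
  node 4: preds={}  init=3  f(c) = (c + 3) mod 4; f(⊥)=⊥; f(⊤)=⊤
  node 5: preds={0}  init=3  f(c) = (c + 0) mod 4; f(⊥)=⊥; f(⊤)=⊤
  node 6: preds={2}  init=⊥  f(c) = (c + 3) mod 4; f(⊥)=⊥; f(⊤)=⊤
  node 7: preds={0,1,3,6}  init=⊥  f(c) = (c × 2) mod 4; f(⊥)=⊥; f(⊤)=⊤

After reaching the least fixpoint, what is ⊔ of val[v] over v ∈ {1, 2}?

Iteration log — 14 steps:
  step 1. node 0  ⊔preds=3  new=2  stable
  step 2. node 1  ⊔preds=⊥  new=0  stable
  step 3. node 2  ⊔preds=⊤  new=⊤  old=⊥  +wl: 
  step 4. node 3  ⊔preds=3  new=2  old=⊥  +wl: 2
  step 5. node 4  ⊔preds=⊥  new=3  stable
  step 6. node 5  ⊔preds=2  new=⊤  old=3  +wl: 3
  step 7. node 6  ⊔preds=⊤  new=⊤  old=⊥  +wl: 0
  step 8. node 7  ⊔preds=⊤  new=⊤  old=⊥  +wl: 
  step 9. node 2  ⊔preds=⊤  new=⊤  stable
  step 10. node 3  ⊔preds=⊤  new=⊤  old=2  +wl: 2,7
  step 11. node 0  ⊔preds=⊤  new=⊤  old=2  +wl: 5
  step 12. node 2  ⊔preds=⊤  new=⊤  stable
  step 13. node 7  ⊔preds=⊤  new=⊤  stable
  step 14. node 5  ⊔preds=⊤  new=⊤  stable

Least fixpoint reached:
  node 0: ⊤
  node 1: 0
  node 2: ⊤
  node 3: ⊤
  node 4: 3
  node 5: ⊤
  node 6: ⊤
  node 7: ⊤

⊤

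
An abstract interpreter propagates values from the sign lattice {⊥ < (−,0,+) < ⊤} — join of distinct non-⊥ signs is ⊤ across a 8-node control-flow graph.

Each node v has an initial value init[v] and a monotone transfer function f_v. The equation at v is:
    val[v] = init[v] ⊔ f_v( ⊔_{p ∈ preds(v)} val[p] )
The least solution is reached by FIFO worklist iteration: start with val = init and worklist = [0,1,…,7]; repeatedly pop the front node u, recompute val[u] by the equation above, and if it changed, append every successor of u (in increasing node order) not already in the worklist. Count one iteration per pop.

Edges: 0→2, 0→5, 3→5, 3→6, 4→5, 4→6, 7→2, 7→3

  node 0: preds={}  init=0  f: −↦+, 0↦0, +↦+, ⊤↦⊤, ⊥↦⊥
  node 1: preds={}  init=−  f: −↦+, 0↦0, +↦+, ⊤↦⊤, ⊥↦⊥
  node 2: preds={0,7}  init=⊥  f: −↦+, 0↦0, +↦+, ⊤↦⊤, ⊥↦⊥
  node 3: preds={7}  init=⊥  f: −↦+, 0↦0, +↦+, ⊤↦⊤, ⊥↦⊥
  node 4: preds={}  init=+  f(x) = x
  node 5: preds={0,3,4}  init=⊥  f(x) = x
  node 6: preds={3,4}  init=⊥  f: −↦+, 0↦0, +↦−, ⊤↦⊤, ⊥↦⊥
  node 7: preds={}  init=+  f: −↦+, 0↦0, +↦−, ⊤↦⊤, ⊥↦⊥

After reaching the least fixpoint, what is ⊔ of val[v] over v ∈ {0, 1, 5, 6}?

Trace (8 dequeues):
  [1] u=0 | in ⊥ | out 0 | ==
  [2] u=1 | in ⊥ | out − | ==
  [3] u=2 | in ⊤ | out ⊤ | prev ⊥ | push {}
  [4] u=3 | in + | out + | prev ⊥ | push {}
  [5] u=4 | in ⊥ | out + | ==
  [6] u=5 | in ⊤ | out ⊤ | prev ⊥ | push {}
  [7] u=6 | in + | out − | prev ⊥ | push {}
  [8] u=7 | in ⊥ | out + | ==

Converged values:
  [0] 0
  [1] −
  [2] ⊤
  [3] +
  [4] +
  [5] ⊤
  [6] −
  [7] +

⊤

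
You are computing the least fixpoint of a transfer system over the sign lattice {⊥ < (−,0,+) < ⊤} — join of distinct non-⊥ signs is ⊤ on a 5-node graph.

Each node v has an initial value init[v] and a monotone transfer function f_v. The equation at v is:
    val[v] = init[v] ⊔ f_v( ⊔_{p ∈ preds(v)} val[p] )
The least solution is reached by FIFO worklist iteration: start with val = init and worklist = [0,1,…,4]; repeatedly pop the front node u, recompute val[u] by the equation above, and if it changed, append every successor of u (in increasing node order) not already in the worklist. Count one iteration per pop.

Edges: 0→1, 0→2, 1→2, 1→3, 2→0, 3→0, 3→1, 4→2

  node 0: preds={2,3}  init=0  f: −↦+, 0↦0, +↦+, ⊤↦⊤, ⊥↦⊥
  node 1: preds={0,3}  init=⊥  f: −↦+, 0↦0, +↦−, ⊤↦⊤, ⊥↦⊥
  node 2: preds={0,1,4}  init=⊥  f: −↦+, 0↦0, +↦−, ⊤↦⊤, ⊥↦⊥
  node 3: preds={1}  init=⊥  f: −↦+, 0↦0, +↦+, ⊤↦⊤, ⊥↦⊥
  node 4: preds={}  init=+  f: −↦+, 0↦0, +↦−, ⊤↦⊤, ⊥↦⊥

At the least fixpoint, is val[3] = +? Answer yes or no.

no

Trace (11 dequeues):
  [1] u=0 | in ⊥ | out 0 | ==
  [2] u=1 | in 0 | out 0 | prev ⊥ | push {}
  [3] u=2 | in ⊤ | out ⊤ | prev ⊥ | push {0}
  [4] u=3 | in 0 | out 0 | prev ⊥ | push {1}
  [5] u=4 | in ⊥ | out + | ==
  [6] u=0 | in ⊤ | out ⊤ | prev 0 | push {2}
  [7] u=1 | in ⊤ | out ⊤ | prev 0 | push {3}
  [8] u=2 | in ⊤ | out ⊤ | ==
  [9] u=3 | in ⊤ | out ⊤ | prev 0 | push {0,1}
  [10] u=0 | in ⊤ | out ⊤ | ==
  [11] u=1 | in ⊤ | out ⊤ | ==

Converged values:
  [0] ⊤
  [1] ⊤
  [2] ⊤
  [3] ⊤
  [4] +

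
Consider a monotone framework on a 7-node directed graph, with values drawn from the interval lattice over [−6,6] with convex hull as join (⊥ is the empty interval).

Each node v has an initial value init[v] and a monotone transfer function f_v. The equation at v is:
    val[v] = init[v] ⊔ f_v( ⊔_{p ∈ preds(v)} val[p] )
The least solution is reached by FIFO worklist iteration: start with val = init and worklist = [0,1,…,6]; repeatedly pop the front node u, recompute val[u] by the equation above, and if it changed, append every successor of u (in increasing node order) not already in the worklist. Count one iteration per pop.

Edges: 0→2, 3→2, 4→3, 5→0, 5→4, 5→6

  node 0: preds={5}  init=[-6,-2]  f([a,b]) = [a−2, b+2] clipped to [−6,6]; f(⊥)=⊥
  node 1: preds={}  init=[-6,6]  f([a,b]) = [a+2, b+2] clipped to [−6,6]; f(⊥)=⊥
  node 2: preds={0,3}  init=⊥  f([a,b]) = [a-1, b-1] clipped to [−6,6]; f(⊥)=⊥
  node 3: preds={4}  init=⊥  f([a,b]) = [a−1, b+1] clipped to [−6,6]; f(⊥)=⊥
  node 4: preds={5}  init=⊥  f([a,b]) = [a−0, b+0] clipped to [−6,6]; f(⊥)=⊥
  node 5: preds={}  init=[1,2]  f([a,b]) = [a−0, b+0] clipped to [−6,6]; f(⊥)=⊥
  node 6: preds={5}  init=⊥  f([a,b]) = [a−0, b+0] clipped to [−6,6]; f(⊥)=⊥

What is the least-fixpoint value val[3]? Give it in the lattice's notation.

Trace (9 dequeues):
  [1] u=0 | in [1,2] | out [-6,4] | prev [-6,-2] | push {}
  [2] u=1 | in ⊥ | out [-6,6] | ==
  [3] u=2 | in [-6,4] | out [-6,3] | prev ⊥ | push {}
  [4] u=3 | in ⊥ | out ⊥ | ==
  [5] u=4 | in [1,2] | out [1,2] | prev ⊥ | push {3}
  [6] u=5 | in ⊥ | out [1,2] | ==
  [7] u=6 | in [1,2] | out [1,2] | prev ⊥ | push {}
  [8] u=3 | in [1,2] | out [0,3] | prev ⊥ | push {2}
  [9] u=2 | in [-6,4] | out [-6,3] | ==

Converged values:
  [0] [-6,4]
  [1] [-6,6]
  [2] [-6,3]
  [3] [0,3]
  [4] [1,2]
  [5] [1,2]
  [6] [1,2]

[0,3]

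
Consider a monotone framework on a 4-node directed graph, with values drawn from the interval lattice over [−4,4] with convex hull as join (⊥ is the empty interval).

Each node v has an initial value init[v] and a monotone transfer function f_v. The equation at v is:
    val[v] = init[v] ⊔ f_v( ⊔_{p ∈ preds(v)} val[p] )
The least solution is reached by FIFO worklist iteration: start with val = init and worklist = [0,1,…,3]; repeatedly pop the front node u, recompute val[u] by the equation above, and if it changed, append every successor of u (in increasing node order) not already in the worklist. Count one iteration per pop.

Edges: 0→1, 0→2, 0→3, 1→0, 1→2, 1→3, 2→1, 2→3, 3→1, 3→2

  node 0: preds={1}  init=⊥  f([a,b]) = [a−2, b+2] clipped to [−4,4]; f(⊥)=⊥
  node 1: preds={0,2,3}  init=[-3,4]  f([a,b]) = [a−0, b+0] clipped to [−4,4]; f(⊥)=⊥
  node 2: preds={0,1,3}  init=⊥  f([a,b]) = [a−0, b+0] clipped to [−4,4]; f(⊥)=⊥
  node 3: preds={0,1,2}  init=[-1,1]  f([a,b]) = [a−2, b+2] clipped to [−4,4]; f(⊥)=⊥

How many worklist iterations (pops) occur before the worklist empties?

Iteration log — 7 steps:
  step 1. node 0  ⊔preds=[-3,4]  new=[-4,4]  old=⊥  +wl: 
  step 2. node 1  ⊔preds=[-4,4]  new=[-4,4]  old=[-3,4]  +wl: 0
  step 3. node 2  ⊔preds=[-4,4]  new=[-4,4]  old=⊥  +wl: 1
  step 4. node 3  ⊔preds=[-4,4]  new=[-4,4]  old=[-1,1]  +wl: 2
  step 5. node 0  ⊔preds=[-4,4]  new=[-4,4]  stable
  step 6. node 1  ⊔preds=[-4,4]  new=[-4,4]  stable
  step 7. node 2  ⊔preds=[-4,4]  new=[-4,4]  stable

Least fixpoint reached:
  node 0: [-4,4]
  node 1: [-4,4]
  node 2: [-4,4]
  node 3: [-4,4]

7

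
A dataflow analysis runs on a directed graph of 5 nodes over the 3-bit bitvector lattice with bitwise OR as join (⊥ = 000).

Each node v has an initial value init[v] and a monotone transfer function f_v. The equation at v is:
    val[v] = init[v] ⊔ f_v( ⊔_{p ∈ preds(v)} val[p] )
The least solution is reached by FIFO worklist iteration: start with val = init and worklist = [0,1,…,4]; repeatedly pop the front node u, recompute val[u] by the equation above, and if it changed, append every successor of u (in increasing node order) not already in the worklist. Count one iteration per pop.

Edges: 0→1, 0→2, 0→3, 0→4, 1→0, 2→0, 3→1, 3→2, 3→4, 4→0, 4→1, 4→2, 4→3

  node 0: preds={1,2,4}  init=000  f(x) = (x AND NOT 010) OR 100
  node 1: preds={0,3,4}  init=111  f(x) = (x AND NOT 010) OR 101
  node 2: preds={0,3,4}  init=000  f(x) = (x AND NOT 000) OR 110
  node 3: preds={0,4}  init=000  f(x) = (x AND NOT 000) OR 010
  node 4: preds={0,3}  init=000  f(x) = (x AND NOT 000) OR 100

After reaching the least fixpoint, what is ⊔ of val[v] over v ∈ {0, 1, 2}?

Trace (9 dequeues):
  [1] u=0 | in 111 | out 101 | prev 000 | push {}
  [2] u=1 | in 101 | out 111 | ==
  [3] u=2 | in 101 | out 111 | prev 000 | push {0}
  [4] u=3 | in 101 | out 111 | prev 000 | push {1,2}
  [5] u=4 | in 111 | out 111 | prev 000 | push {3}
  [6] u=0 | in 111 | out 101 | ==
  [7] u=1 | in 111 | out 111 | ==
  [8] u=2 | in 111 | out 111 | ==
  [9] u=3 | in 111 | out 111 | ==

Converged values:
  [0] 101
  [1] 111
  [2] 111
  [3] 111
  [4] 111

111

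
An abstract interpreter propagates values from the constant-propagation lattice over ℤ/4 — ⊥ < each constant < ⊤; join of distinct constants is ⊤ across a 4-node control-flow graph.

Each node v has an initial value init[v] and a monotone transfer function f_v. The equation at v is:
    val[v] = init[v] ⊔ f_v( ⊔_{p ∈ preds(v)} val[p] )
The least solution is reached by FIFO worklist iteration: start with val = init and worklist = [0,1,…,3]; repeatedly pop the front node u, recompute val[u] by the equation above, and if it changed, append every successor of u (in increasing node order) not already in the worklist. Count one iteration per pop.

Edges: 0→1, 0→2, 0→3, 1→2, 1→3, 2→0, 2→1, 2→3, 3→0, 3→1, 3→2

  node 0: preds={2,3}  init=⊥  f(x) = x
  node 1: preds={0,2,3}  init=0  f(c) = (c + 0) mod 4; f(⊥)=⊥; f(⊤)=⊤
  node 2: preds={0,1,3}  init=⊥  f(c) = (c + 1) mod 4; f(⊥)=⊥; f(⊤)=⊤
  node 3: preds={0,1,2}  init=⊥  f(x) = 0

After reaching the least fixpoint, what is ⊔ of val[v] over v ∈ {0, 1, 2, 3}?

⊤

Trace (10 dequeues):
  [1] u=0 | in ⊥ | out ⊥ | ==
  [2] u=1 | in ⊥ | out 0 | ==
  [3] u=2 | in 0 | out 1 | prev ⊥ | push {0,1}
  [4] u=3 | in ⊤ | out 0 | prev ⊥ | push {2}
  [5] u=0 | in ⊤ | out ⊤ | prev ⊥ | push {3}
  [6] u=1 | in ⊤ | out ⊤ | prev 0 | push {}
  [7] u=2 | in ⊤ | out ⊤ | prev 1 | push {0,1}
  [8] u=3 | in ⊤ | out 0 | ==
  [9] u=0 | in ⊤ | out ⊤ | ==
  [10] u=1 | in ⊤ | out ⊤ | ==

Converged values:
  [0] ⊤
  [1] ⊤
  [2] ⊤
  [3] 0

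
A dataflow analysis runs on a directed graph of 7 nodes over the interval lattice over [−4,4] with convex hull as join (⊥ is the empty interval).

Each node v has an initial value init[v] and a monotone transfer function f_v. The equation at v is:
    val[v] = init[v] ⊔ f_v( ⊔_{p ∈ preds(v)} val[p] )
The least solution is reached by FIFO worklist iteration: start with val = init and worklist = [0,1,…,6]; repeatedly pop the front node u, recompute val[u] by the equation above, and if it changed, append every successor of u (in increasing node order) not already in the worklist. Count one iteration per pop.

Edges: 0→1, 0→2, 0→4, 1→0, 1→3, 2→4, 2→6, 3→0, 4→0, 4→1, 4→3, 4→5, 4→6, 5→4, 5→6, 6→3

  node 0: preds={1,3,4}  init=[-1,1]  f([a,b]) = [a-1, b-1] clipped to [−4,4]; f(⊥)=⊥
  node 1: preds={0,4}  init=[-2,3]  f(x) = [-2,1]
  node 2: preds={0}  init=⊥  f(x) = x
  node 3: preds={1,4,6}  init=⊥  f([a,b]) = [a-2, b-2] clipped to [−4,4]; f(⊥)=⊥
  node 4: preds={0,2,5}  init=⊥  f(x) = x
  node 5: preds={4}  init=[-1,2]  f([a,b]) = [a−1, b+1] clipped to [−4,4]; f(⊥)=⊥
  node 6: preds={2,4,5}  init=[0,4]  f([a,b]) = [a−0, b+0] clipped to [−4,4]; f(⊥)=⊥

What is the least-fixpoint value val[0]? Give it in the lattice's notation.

Iteration log — 26 steps:
  step 1. node 0  ⊔preds=[-2,3]  new=[-3,2]  old=[-1,1]  +wl: 
  step 2. node 1  ⊔preds=[-3,2]  new=[-2,3]  stable
  step 3. node 2  ⊔preds=[-3,2]  new=[-3,2]  old=⊥  +wl: 
  step 4. node 3  ⊔preds=[-2,4]  new=[-4,2]  old=⊥  +wl: 0
  step 5. node 4  ⊔preds=[-3,2]  new=[-3,2]  old=⊥  +wl: 1,3
  step 6. node 5  ⊔preds=[-3,2]  new=[-4,3]  old=[-1,2]  +wl: 4
  step 7. node 6  ⊔preds=[-4,3]  new=[-4,4]  old=[0,4]  +wl: 
  step 8. node 0  ⊔preds=[-4,3]  new=[-4,2]  old=[-3,2]  +wl: 2
  step 9. node 1  ⊔preds=[-4,2]  new=[-2,3]  stable
  step 10. node 3  ⊔preds=[-4,4]  new=[-4,2]  stable
  step 11. node 4  ⊔preds=[-4,3]  new=[-4,3]  old=[-3,2]  +wl: 0,1,3,5,6
  step 12. node 2  ⊔preds=[-4,2]  new=[-4,2]  old=[-3,2]  +wl: 4
  step 13. node 0  ⊔preds=[-4,3]  new=[-4,2]  stable
  step 14. node 1  ⊔preds=[-4,3]  new=[-2,3]  stable
  step 15. node 3  ⊔preds=[-4,4]  new=[-4,2]  stable
  step 16. node 5  ⊔preds=[-4,3]  new=[-4,4]  old=[-4,3]  +wl: 
  step 17. node 6  ⊔preds=[-4,4]  new=[-4,4]  stable
  step 18. node 4  ⊔preds=[-4,4]  new=[-4,4]  old=[-4,3]  +wl: 0,1,3,5,6
  step 19. node 0  ⊔preds=[-4,4]  new=[-4,3]  old=[-4,2]  +wl: 2,4
  step 20. node 1  ⊔preds=[-4,4]  new=[-2,3]  stable
  step 21. node 3  ⊔preds=[-4,4]  new=[-4,2]  stable
  step 22. node 5  ⊔preds=[-4,4]  new=[-4,4]  stable
  step 23. node 6  ⊔preds=[-4,4]  new=[-4,4]  stable
  step 24. node 2  ⊔preds=[-4,3]  new=[-4,3]  old=[-4,2]  +wl: 6
  step 25. node 4  ⊔preds=[-4,4]  new=[-4,4]  stable
  step 26. node 6  ⊔preds=[-4,4]  new=[-4,4]  stable

Least fixpoint reached:
  node 0: [-4,3]
  node 1: [-2,3]
  node 2: [-4,3]
  node 3: [-4,2]
  node 4: [-4,4]
  node 5: [-4,4]
  node 6: [-4,4]

[-4,3]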